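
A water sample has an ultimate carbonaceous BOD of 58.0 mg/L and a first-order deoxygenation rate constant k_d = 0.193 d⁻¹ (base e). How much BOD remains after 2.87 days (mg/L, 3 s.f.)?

L ≈ 33.3 mg/L

L_t = L₀ e^(−k_d t) = 58.0 × e^(−0.193×2.87) = 58.0 × 0.5747 = 33.33 mg/L.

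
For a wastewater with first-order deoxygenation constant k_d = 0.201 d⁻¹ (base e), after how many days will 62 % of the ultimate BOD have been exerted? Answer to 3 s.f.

y/L₀ = 1 − e^(−k_d t) = 0.62 ⇒ e^(−k_d t) = 0.380
t = −ln(0.380) / 0.201 = 0.9676 / 0.201 = 4.814 d.

t ≈ 4.81 d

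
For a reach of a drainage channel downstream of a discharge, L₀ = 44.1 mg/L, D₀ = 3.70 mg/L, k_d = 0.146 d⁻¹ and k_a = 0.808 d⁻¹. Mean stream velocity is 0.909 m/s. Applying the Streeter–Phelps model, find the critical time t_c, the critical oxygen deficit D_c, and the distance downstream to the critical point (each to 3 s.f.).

At the critical point dD/dt = 0, so k_d L₀ e^(−k_d t) = k_a D. Substituting D(t) from the Streeter–Phelps equation and solving for t gives
t_c = ln[(k_a/k_d)(1 − D₀(k_a−k_d)/(k_d L₀))] / (k_a−k_d).
Here k_a−k_d = 0.6620 d⁻¹ and 1 − D₀(k_a−k_d)/(k_d L₀) = 1 − 3.70×0.6620/(0.146×44.1) = 0.6196, so
t_c = ln(5.534 × 0.6196) / 0.6620 = 1.232 / 0.6620 = 1.861 d.
L(t_c) = L₀ e^(−k_d t_c) = 44.1 × 0.7620 = 33.61 mg/L, and at the critical point k_a D_c = k_d L, so D_c = (0.146/0.808) × 33.61 = 6.072 mg/L.
x_c = v t_c = 0.909 m/s × 1.861 d × 86400 s/d = 146200 m ≈ 146 km.

t_c ≈ 1.86 d; D_c ≈ 6.07 mg/L; x_c ≈ 146 km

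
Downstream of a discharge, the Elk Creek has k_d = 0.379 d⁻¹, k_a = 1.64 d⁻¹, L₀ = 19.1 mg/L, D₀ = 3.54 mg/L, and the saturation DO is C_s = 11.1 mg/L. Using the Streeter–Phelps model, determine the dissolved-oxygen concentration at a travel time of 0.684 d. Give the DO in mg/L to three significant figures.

DO ≈ 7.39 mg/L

k_d L₀/(k_a−k_d) = 0.379×19.1/(1.64−0.379) = 7.239/1.261 = 5.741 mg/L.
e^(−k_d t) = e^(−0.379×0.6840) = 0.7716; e^(−k_a t) = e^(−1.64×0.6840) = 0.3257.
D = 5.741 × (0.7716 − 0.3257) + 3.54 × 0.3257 = 2.560 + 1.153 = 3.713 mg/L.
DO = C_s − D = 11.1 − 3.713 = 7.387 mg/L.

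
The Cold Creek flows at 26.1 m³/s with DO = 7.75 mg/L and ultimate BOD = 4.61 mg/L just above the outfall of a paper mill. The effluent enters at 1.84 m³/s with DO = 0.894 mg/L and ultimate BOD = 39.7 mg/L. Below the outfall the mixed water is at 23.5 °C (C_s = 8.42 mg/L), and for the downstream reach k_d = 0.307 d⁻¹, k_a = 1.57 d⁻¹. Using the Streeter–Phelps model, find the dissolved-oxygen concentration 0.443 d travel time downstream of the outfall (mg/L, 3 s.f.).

DO ≈ 7.23 mg/L

Mixed DO = (26.1×7.75 + 1.84×0.894)/(26.1+1.84) = 203.9/27.94 = 7.298 mg/L.
Mixed L₀ = (26.1×4.61 + 1.84×39.7)/(27.94) = 193.4/27.94 = 6.921 mg/L.
Initial deficit D₀ = C_s − DO₀ = 8.42 − 7.298 = 1.122 mg/L.
D(0.443) = [0.307×6.921/(1.57−0.307)](e^(−0.307×0.443) − e^(−1.57×0.443)) + 1.122 e^(−1.57×0.443)
= 1.682 × (0.8728 − 0.4988) + 1.122 × 0.4988 = 1.189 mg/L.
DO = 8.42 − 1.189 = 7.231 mg/L.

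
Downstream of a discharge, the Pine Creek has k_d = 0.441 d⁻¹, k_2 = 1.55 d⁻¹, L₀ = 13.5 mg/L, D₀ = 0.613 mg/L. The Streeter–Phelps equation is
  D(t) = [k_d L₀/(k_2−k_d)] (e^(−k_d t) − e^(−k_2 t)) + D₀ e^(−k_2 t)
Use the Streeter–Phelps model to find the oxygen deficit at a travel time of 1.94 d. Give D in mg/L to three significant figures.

k_d L₀/(k_2−k_d) = 0.441×13.5/(1.55−0.441) = 5.954/1.109 = 5.368 mg/L.
e^(−k_d t) = e^(−0.441×1.940) = 0.4251; e^(−k_2 t) = e^(−1.55×1.940) = 0.04944.
D = 5.368 × (0.4251 − 0.04944) + 0.613 × 0.04944 = 2.016 + 0.03031 = 2.047 mg/L.

D ≈ 2.05 mg/L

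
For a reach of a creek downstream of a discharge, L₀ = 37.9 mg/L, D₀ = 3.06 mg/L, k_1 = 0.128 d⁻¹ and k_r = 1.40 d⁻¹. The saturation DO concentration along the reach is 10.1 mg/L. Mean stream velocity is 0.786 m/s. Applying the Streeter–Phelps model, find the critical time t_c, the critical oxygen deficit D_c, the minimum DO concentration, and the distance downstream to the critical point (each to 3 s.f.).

t_c ≈ 0.606 d; D_c ≈ 3.21 mg/L; min DO ≈ 6.89 mg/L; x_c ≈ 41.2 km

At the critical point dD/dt = 0, so k_1 L₀ e^(−k_1 t) = k_r D. Substituting D(t) from the Streeter–Phelps equation and solving for t gives
t_c = ln[(k_r/k_1)(1 − D₀(k_r−k_1)/(k_1 L₀))] / (k_r−k_1).
Here k_r−k_1 = 1.272 d⁻¹ and 1 − D₀(k_r−k_1)/(k_1 L₀) = 1 − 3.06×1.272/(0.128×37.9) = 0.1977, so
t_c = ln(10.94 × 0.1977) / 1.272 = 0.7710 / 1.272 = 0.6061 d.
L(t_c) = L₀ e^(−k_1 t_c) = 37.9 × 0.9254 = 35.07 mg/L, and at the critical point k_r D_c = k_1 L, so D_c = (0.128/1.40) × 35.07 = 3.206 mg/L.
Minimum DO = C_s − D_c = 10.1 − 3.206 = 6.894 mg/L.
x_c = v t_c = 0.786 m/s × 0.6061 d × 86400 s/d = 41160 m ≈ 41.2 km.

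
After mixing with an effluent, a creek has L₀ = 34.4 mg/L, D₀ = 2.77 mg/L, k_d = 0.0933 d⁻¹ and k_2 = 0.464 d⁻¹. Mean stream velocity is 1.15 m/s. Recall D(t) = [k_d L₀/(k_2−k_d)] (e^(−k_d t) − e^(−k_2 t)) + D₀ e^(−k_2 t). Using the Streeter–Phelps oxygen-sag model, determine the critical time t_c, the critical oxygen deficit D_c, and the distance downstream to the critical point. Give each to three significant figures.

With k_2/k_d = 4.973 and 1 − D₀(k_2−k_d)/(k_d L₀) = 0.6801,
t_c = ln(4.973 × 0.6801) / (0.464 − 0.0933) = ln(3.382) / 0.3707 = 1.218/0.3707 = 3.287 d.
D_c = (k_d/k_2) L₀ e^(−k_d t_c) = (0.0933/0.464) × 34.4 × e^(−0.0933×3.287) = 0.2011 × 34.4 × 0.7359 = 5.090 mg/L.
x_c = v t_c = 1.15 m/s × 3.287 d × 86400 s/d = 326600 m ≈ 327 km.

t_c ≈ 3.29 d; D_c ≈ 5.09 mg/L; x_c ≈ 327 km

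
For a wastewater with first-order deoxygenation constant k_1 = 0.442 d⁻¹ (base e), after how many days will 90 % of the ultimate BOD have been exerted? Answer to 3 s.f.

t ≈ 5.21 d

y/L₀ = 1 − e^(−k_1 t) = 0.90 ⇒ e^(−k_1 t) = 0.100
t = −ln(0.100) / 0.442 = 2.303 / 0.442 = 5.209 d.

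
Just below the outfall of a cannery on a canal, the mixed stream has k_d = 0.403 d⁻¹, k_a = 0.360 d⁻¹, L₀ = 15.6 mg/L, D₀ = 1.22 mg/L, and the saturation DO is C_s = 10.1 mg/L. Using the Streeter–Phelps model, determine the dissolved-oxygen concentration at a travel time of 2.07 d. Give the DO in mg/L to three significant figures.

DO ≈ 3.61 mg/L

k_d L₀/(k_a−k_d) = 0.403×15.6/(0.360−0.403) = 6.287/-0.04300 = -146.2 mg/L.
e^(−k_d t) = e^(−0.403×2.070) = 0.4342; e^(−k_a t) = e^(−0.360×2.070) = 0.4746.
D = -146.2 × (0.4342 − 0.4746) + 1.22 × 0.4746 = 5.910 + 0.5791 = 6.489 mg/L.
DO = C_s − D = 10.1 − 6.489 = 3.611 mg/L.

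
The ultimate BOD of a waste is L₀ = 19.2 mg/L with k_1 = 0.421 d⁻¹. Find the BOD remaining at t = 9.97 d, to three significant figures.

L ≈ 0.289 mg/L

L_t = L₀ e^(−k_1 t) = 19.2 × e^(−0.421×9.97) = 19.2 × 0.01504 = 0.2887 mg/L.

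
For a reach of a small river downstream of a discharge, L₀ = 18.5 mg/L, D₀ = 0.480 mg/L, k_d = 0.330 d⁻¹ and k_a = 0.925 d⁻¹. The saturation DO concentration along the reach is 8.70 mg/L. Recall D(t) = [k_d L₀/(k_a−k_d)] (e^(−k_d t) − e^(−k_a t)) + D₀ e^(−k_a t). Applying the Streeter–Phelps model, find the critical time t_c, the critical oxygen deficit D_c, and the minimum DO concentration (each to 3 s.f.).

t_c ≈ 1.65 d; D_c ≈ 3.83 mg/L; min DO ≈ 4.87 mg/L

With k_a/k_d = 2.803 and 1 − D₀(k_a−k_d)/(k_d L₀) = 0.9532,
t_c = ln(2.803 × 0.9532) / (0.925 − 0.330) = ln(2.672) / 0.5950 = 0.9828/0.5950 = 1.652 d.
D_c = (k_d/k_a) L₀ e^(−k_d t_c) = (0.330/0.925) × 18.5 × e^(−0.330×1.652) = 0.3568 × 18.5 × 0.5798 = 3.827 mg/L.
Minimum DO = C_s − D_c = 8.70 − 3.827 = 4.873 mg/L.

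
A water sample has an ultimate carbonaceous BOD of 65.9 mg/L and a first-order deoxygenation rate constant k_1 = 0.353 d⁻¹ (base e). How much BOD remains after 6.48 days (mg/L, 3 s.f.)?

L_t = L₀ e^(−k_1 t) = 65.9 × e^(−0.353×6.48) = 65.9 × 0.1015 = 6.691 mg/L.

L ≈ 6.69 mg/L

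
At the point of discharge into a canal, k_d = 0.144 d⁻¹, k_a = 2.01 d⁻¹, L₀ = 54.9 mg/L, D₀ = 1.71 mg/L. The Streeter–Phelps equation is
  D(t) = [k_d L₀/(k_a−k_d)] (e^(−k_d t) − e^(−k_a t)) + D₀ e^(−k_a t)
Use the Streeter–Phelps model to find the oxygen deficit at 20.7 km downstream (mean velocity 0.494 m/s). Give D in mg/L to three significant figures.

Travel time t = x/v = 20.7 km / (0.494 m/s) = 20700 m / 0.494 m/s = 41900 s = 0.4850 d.
k_d L₀/(k_a−k_d) = 0.144×54.9/(2.01−0.144) = 7.906/1.866 = 4.237 mg/L.
e^(−k_d t) = e^(−0.144×0.4850) = 0.9325; e^(−k_a t) = e^(−2.01×0.4850) = 0.3773.
D = 4.237 × (0.9325 − 0.3773) + 1.71 × 0.3773 = 2.353 + 0.6451 = 2.998 mg/L.

D ≈ 3.00 mg/L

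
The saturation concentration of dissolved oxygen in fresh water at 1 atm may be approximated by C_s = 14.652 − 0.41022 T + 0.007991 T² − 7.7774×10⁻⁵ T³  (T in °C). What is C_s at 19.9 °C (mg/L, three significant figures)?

C_s ≈ 9.04 mg/L

C_s = 14.652 − 0.41022×19.9 + 0.007991×19.9² − 7.7774×10⁻⁵×19.9³ = 9.040 mg/L.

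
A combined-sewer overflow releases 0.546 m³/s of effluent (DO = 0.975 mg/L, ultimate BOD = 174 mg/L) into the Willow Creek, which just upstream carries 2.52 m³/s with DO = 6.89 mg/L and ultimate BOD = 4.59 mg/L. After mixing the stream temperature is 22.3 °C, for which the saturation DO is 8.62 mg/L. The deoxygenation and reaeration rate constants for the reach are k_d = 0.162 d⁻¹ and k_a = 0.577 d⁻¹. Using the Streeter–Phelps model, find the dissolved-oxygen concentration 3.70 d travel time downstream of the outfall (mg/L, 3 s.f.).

DO ≈ 2.44 mg/L

Mixed DO = (2.52×6.89 + 0.546×0.975)/(2.52+0.546) = 17.90/3.066 = 5.837 mg/L.
Mixed L₀ = (2.52×4.59 + 0.546×174)/(3.066) = 106.6/3.066 = 34.76 mg/L.
Initial deficit D₀ = C_s − DO₀ = 8.62 − 5.837 = 2.783 mg/L.
D(3.70) = [0.162×34.76/(0.577−0.162)](e^(−0.162×3.70) − e^(−0.577×3.70)) + 2.783 e^(−0.577×3.70)
= 13.57 × (0.5491 − 0.1183) + 2.783 × 0.1183 = 6.176 mg/L.
DO = 8.62 − 6.176 = 2.444 mg/L.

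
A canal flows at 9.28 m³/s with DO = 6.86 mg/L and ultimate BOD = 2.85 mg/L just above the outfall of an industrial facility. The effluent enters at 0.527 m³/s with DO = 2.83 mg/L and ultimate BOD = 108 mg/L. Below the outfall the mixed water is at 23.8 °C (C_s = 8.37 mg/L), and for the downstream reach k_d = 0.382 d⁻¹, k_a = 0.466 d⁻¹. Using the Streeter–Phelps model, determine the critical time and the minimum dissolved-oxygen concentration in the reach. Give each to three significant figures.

Mixed DO = (9.28×6.86 + 0.527×2.83)/(9.28+0.527) = 65.15/9.807 = 6.643 mg/L.
Mixed L₀ = (9.28×2.85 + 0.527×108)/(9.807) = 83.36/9.807 = 8.500 mg/L.
Initial deficit D₀ = C_s − DO₀ = 8.37 − 6.643 = 1.727 mg/L.
t_c = (1/0.08400) ln[(0.466/0.382)(1 − 1.727×0.08400/(0.382×8.500))] = 11.90 × ln(1.165) = 1.822 d.
D_c = (0.382/0.466) × 8.500 × e^(−0.382×1.822) = 0.8197 × 8.500 × 0.4985 = 3.474 mg/L.
Minimum DO = 8.37 − 3.474 = 4.896 mg/L.

t_c ≈ 1.82 d; minimum DO ≈ 4.90 mg/L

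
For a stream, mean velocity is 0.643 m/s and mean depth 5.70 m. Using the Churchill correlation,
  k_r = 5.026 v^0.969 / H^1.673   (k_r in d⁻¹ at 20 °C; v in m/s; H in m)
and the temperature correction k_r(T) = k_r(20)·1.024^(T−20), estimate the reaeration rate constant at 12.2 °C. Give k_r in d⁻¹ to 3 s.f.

k_r(20) = 5.026 × 0.643^0.969 / 5.70^1.673 = 5.026 × 0.6519 / 18.39 = 0.1782 d⁻¹.
k_r(12.2) = 0.1782 × 1.024^(12.2−20) = 0.1782 × 0.8311 = 0.1481 d⁻¹.

k_r ≈ 0.148 d⁻¹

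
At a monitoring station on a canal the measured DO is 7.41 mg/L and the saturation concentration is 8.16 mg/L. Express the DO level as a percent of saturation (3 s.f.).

% saturation = C/C_s × 100 = 7.41/8.16 × 100 = 90.8 %.

90.8 % saturation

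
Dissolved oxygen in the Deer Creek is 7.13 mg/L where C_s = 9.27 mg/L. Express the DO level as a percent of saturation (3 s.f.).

76.9 % saturation

% saturation = C/C_s × 100 = 7.13/9.27 × 100 = 76.9 %.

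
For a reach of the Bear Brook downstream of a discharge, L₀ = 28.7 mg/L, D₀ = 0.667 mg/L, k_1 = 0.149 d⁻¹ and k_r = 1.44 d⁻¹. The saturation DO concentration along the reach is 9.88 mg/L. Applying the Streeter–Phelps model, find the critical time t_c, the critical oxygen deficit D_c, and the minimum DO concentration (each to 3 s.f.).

t_c = [1/(k_r−k_1)] ln[(k_r/k_1)(1 − D₀(k_r−k_1)/(k_1 L₀))]
= [1/(1.44−0.149)] ln[(1.44/0.149)(1 − 0.667×1.291/(0.149×28.7))]
= (1/1.291) ln[9.664 × 0.7986] = 0.7746 × ln(7.718) = 0.7746 × 2.044 = 1.583 d.
L(t_c) = L₀ e^(−k_1 t_c) = 28.7 × 0.7899 = 22.67 mg/L, and at the critical point k_r D_c = k_1 L, so D_c = (0.149/1.44) × 22.67 = 2.346 mg/L.
Minimum DO = C_s − D_c = 9.88 − 2.346 = 7.534 mg/L.

t_c ≈ 1.58 d; D_c ≈ 2.35 mg/L; min DO ≈ 7.53 mg/L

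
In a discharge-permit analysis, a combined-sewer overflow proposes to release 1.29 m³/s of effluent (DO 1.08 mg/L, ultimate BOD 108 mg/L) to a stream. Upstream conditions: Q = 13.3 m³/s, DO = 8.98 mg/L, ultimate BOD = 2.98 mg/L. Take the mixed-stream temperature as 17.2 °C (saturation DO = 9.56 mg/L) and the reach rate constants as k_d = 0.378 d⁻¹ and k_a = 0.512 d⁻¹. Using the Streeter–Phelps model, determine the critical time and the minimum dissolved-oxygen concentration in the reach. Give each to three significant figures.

Mixed DO = (13.3×8.98 + 1.29×1.08)/(13.3+1.29) = 120.8/14.59 = 8.282 mg/L.
Mixed L₀ = (13.3×2.98 + 1.29×108)/(14.59) = 179.0/14.59 = 12.27 mg/L.
Initial deficit D₀ = C_s − DO₀ = 9.56 − 8.282 = 1.278 mg/L.
t_c = (1/0.1340) ln[(0.512/0.378)(1 − 1.278×0.1340/(0.378×12.27))] = 7.463 × ln(1.304) = 1.983 d.
D_c = (0.378/0.512) × 12.27 × e^(−0.378×1.983) = 0.7383 × 12.27 × 0.4725 = 4.279 mg/L.
Minimum DO = 9.56 − 4.279 = 5.281 mg/L.

t_c ≈ 1.98 d; minimum DO ≈ 5.28 mg/L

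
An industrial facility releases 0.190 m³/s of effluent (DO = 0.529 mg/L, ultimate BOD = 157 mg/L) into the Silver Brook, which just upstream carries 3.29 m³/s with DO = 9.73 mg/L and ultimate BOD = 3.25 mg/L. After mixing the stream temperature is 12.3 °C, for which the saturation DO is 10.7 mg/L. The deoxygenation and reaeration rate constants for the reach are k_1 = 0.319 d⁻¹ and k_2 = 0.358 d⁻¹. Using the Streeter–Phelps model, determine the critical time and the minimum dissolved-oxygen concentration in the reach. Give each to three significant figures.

t_c ≈ 2.56 d; minimum DO ≈ 6.11 mg/L

Mixed DO = (3.29×9.73 + 0.190×0.529)/(3.29+0.190) = 32.11/3.480 = 9.228 mg/L.
Mixed L₀ = (3.29×3.25 + 0.190×157)/(3.480) = 40.52/3.480 = 11.64 mg/L.
Initial deficit D₀ = C_s − DO₀ = 10.7 − 9.228 = 1.472 mg/L.
t_c = (1/0.03900) ln[(0.358/0.319)(1 − 1.472×0.03900/(0.319×11.64))] = 25.64 × ln(1.105) = 2.558 d.
D_c = (0.319/0.358) × 11.64 × e^(−0.319×2.558) = 0.8911 × 11.64 × 0.4422 = 4.588 mg/L.
Minimum DO = 10.7 − 4.588 = 6.112 mg/L.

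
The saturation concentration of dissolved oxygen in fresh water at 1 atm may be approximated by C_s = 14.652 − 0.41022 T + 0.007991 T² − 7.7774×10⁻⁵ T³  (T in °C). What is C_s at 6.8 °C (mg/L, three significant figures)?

C_s ≈ 12.2 mg/L

C_s = 14.652 − 0.41022×6.8 + 0.007991×6.8² − 7.7774×10⁻⁵×6.8³ = 12.21 mg/L.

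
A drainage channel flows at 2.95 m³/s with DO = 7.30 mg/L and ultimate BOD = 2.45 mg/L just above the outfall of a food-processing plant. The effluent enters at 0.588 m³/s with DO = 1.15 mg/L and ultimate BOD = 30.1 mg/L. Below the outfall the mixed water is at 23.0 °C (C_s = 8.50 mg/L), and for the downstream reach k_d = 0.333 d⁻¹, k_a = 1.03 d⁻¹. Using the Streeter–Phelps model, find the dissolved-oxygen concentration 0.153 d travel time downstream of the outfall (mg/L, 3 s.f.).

Mixed DO = (2.95×7.30 + 0.588×1.15)/(2.95+0.588) = 22.21/3.538 = 6.278 mg/L.
Mixed L₀ = (2.95×2.45 + 0.588×30.1)/(3.538) = 24.93/3.538 = 7.045 mg/L.
Initial deficit D₀ = C_s − DO₀ = 8.50 − 6.278 = 2.222 mg/L.
D(0.153) = [0.333×7.045/(1.03−0.333)](e^(−0.333×0.153) − e^(−1.03×0.153)) + 2.222 e^(−1.03×0.153)
= 3.366 × (0.9503 − 0.8542) + 2.222 × 0.8542 = 2.222 mg/L.
DO = 8.50 − 2.222 = 6.278 mg/L.

DO ≈ 6.28 mg/L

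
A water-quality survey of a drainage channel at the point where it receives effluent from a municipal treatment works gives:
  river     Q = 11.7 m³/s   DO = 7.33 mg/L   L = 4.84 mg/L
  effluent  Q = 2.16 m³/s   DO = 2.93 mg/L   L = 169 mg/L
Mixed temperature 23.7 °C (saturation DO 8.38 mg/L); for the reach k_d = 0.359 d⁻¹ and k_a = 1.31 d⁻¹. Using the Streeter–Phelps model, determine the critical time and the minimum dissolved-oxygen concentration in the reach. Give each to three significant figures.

t_c ≈ 1.19 d; minimum DO ≈ 2.94 mg/L

Mixed DO = (11.7×7.33 + 2.16×2.93)/(11.7+2.16) = 92.09/13.86 = 6.644 mg/L.
Mixed L₀ = (11.7×4.84 + 2.16×169)/(13.86) = 421.7/13.86 = 30.42 mg/L.
Initial deficit D₀ = C_s − DO₀ = 8.38 − 6.644 = 1.736 mg/L.
t_c = (1/0.9510) ln[(1.31/0.359)(1 − 1.736×0.9510/(0.359×30.42))] = 1.052 × ln(3.098) = 1.189 d.
D_c = (0.359/1.31) × 30.42 × e^(−0.359×1.189) = 0.2740 × 30.42 × 0.6526 = 5.441 mg/L.
Minimum DO = 8.38 − 5.441 = 2.939 mg/L.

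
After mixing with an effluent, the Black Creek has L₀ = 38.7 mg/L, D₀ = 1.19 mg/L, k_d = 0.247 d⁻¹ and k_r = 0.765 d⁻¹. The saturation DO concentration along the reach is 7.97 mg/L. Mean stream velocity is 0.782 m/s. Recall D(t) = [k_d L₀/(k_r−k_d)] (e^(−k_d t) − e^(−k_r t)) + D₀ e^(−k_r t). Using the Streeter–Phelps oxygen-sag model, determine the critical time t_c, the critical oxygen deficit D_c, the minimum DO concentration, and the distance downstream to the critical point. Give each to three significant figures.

t_c ≈ 2.05 d; D_c ≈ 7.52 mg/L; min DO ≈ 0.446 mg/L; x_c ≈ 139 km

At the critical point dD/dt = 0, so k_d L₀ e^(−k_d t) = k_r D. Substituting D(t) from the Streeter–Phelps equation and solving for t gives
t_c = ln[(k_r/k_d)(1 − D₀(k_r−k_d)/(k_d L₀))] / (k_r−k_d).
Here k_r−k_d = 0.5180 d⁻¹ and 1 − D₀(k_r−k_d)/(k_d L₀) = 1 − 1.19×0.5180/(0.247×38.7) = 0.9355, so
t_c = ln(3.097 × 0.9355) / 0.5180 = 1.064 / 0.5180 = 2.054 d.
D_c = (k_d/k_r) L₀ e^(−k_d t_c) = (0.247/0.765) × 38.7 × e^(−0.247×2.054) = 0.3229 × 38.7 × 0.6021 = 7.524 mg/L.
Minimum DO = C_s − D_c = 7.97 − 7.524 = 0.4461 mg/L.
x_c = v t_c = 0.782 m/s × 2.054 d × 86400 s/d = 138800 m ≈ 139 km.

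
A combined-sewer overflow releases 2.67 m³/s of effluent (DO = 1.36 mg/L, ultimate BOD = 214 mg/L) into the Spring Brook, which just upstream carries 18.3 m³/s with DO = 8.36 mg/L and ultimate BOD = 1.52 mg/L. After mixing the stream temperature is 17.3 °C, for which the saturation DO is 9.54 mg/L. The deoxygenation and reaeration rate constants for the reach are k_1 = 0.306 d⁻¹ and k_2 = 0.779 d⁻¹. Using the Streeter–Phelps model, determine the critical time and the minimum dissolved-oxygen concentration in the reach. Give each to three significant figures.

Mixed DO = (18.3×8.36 + 2.67×1.36)/(18.3+2.67) = 156.6/20.97 = 7.469 mg/L.
Mixed L₀ = (18.3×1.52 + 2.67×214)/(20.97) = 599.2/20.97 = 28.57 mg/L.
Initial deficit D₀ = C_s − DO₀ = 9.54 − 7.469 = 2.071 mg/L.
t_c = (1/0.4730) ln[(0.779/0.306)(1 − 2.071×0.4730/(0.306×28.57))] = 2.114 × ln(2.261) = 1.724 d.
D_c = (0.306/0.779) × 28.57 × e^(−0.306×1.724) = 0.3928 × 28.57 × 0.5900 = 6.622 mg/L.
Minimum DO = 9.54 − 6.622 = 2.918 mg/L.

t_c ≈ 1.72 d; minimum DO ≈ 2.92 mg/L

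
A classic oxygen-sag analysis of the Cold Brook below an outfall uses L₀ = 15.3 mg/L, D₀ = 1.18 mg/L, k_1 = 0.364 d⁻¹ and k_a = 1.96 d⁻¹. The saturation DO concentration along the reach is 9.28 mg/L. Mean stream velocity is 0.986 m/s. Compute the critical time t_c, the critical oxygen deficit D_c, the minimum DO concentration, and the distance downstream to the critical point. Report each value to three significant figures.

t_c ≈ 0.796 d; D_c ≈ 2.13 mg/L; min DO ≈ 7.15 mg/L; x_c ≈ 67.8 km

t_c = [1/(k_a−k_1)] ln[(k_a/k_1)(1 − D₀(k_a−k_1)/(k_1 L₀))]
= [1/(1.96−0.364)] ln[(1.96/0.364)(1 − 1.18×1.596/(0.364×15.3))]
= (1/1.596) ln[5.385 × 0.6618] = 0.6266 × ln(3.564) = 0.6266 × 1.271 = 0.7962 d.
D_c = (k_1/k_a) L₀ e^(−k_1 t_c) = (0.364/1.96) × 15.3 × e^(−0.364×0.7962) = 0.1857 × 15.3 × 0.7484 = 2.126 mg/L.
Minimum DO = C_s − D_c = 9.28 − 2.126 = 7.154 mg/L.
x_c = v t_c = 0.986 m/s × 0.7962 d × 86400 s/d = 67830 m ≈ 67.8 km.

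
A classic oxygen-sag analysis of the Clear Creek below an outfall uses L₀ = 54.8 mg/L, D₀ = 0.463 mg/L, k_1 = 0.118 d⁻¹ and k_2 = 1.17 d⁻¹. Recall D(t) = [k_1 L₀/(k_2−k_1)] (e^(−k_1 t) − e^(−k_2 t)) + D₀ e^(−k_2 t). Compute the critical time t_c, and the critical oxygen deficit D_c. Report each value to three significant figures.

t_c ≈ 2.11 d; D_c ≈ 4.31 mg/L

t_c = [1/(k_2−k_1)] ln[(k_2/k_1)(1 − D₀(k_2−k_1)/(k_1 L₀))]
= [1/(1.17−0.118)] ln[(1.17/0.118)(1 − 0.463×1.052/(0.118×54.8))]
= (1/1.052) ln[9.915 × 0.9247] = 0.9506 × ln(9.168) = 0.9506 × 2.216 = 2.106 d.
L(t_c) = L₀ e^(−k_1 t_c) = 54.8 × 0.7799 = 42.74 mg/L, and at the critical point k_2 D_c = k_1 L, so D_c = (0.118/1.17) × 42.74 = 4.311 mg/L.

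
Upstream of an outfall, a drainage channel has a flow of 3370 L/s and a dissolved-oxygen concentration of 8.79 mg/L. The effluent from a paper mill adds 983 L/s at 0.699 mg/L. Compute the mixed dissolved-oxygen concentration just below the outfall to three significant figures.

Flow-weighted mixing: C = (Q_r C_r + Q_w C_w)/(Q_r + Q_w)
= (3370×8.79 + 983×0.699)/(3370 + 983) = 30310/4353 = 6.963 mg/L.

6.96 mg/L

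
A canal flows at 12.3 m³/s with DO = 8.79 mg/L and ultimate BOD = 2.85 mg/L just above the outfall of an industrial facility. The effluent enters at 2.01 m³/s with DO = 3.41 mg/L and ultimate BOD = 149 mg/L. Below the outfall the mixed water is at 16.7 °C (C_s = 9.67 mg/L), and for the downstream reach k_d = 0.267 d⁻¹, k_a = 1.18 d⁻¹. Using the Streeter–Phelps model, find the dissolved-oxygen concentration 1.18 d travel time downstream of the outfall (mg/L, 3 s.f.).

Mixed DO = (12.3×8.79 + 2.01×3.41)/(12.3+2.01) = 115.0/14.31 = 8.034 mg/L.
Mixed L₀ = (12.3×2.85 + 2.01×149)/(14.31) = 334.5/14.31 = 23.38 mg/L.
Initial deficit D₀ = C_s − DO₀ = 9.67 − 8.034 = 1.636 mg/L.
D(1.18) = [0.267×23.38/(1.18−0.267)](e^(−0.267×1.18) − e^(−1.18×1.18)) + 1.636 e^(−1.18×1.18)
= 6.837 × (0.7297 − 0.2485) + 1.636 × 0.2485 = 3.697 mg/L.
DO = 9.67 − 3.697 = 5.973 mg/L.

DO ≈ 5.97 mg/L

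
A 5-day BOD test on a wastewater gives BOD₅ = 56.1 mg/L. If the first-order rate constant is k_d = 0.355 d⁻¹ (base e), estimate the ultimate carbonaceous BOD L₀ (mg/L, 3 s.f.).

L₀ ≈ 67.5 mg/L

BOD₅ = L₀(1 − e^(−5k_d)) ⇒ L₀ = BOD₅ / (1 − e^(−5×0.355))
= 56.1 / (1 − 0.1695) = 56.1 / 0.8305 = 67.55 mg/L.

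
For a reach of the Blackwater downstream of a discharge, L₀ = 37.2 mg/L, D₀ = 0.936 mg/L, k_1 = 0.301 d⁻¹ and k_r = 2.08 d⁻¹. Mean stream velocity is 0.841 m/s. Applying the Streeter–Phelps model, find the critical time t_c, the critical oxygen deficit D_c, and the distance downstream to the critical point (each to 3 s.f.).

With k_r/k_1 = 6.910 and 1 − D₀(k_r−k_1)/(k_1 L₀) = 0.8513,
t_c = ln(6.910 × 0.8513) / (2.08 − 0.301) = ln(5.883) / 1.779 = 1.772/1.779 = 0.9961 d.
D_c = (k_1/k_r) L₀ e^(−k_1 t_c) = (0.301/2.08) × 37.2 × e^(−0.301×0.9961) = 0.1447 × 37.2 × 0.7410 = 3.989 mg/L.
x_c = v t_c = 0.841 m/s × 0.9961 d × 86400 s/d = 72380 m ≈ 72.4 km.

t_c ≈ 0.996 d; D_c ≈ 3.99 mg/L; x_c ≈ 72.4 km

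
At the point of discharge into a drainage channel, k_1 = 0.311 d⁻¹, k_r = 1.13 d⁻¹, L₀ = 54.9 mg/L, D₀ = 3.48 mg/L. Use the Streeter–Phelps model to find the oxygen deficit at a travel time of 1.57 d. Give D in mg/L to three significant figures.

D ≈ 9.85 mg/L

k_1 L₀/(k_r−k_1) = 0.311×54.9/(1.13−0.311) = 17.07/0.8190 = 20.85 mg/L.
e^(−k_1 t) = e^(−0.311×1.570) = 0.6137; e^(−k_r t) = e^(−1.13×1.570) = 0.1696.
D = 20.85 × (0.6137 − 0.1696) + 3.48 × 0.1696 = 9.257 + 0.5903 = 9.848 mg/L.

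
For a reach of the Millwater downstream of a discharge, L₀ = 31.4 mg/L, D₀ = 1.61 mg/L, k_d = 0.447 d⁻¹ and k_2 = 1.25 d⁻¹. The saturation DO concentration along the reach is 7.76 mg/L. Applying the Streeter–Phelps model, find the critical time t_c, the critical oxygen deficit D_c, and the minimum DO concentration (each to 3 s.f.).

t_c ≈ 1.16 d; D_c ≈ 6.68 mg/L; min DO ≈ 1.08 mg/L

t_c = [1/(k_2−k_d)] ln[(k_2/k_d)(1 − D₀(k_2−k_d)/(k_d L₀))]
= [1/(1.25−0.447)] ln[(1.25/0.447)(1 − 1.61×0.8030/(0.447×31.4))]
= (1/0.8030) ln[2.796 × 0.9079] = 1.245 × ln(2.539) = 1.245 × 0.9317 = 1.160 d.
D_c = (k_d/k_2) L₀ e^(−k_d t_c) = (0.447/1.25) × 31.4 × e^(−0.447×1.160) = 0.3576 × 31.4 × 0.5953 = 6.685 mg/L.
Minimum DO = C_s − D_c = 7.76 − 6.685 = 1.075 mg/L.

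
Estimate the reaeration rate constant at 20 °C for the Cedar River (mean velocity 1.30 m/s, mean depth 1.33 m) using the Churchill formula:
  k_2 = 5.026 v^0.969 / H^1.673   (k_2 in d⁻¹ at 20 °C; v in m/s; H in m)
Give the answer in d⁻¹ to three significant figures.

k_2 = 5.026 × 1.30^0.969 / 1.33^1.673 = 5.026 × 1.289 / 1.611 = 4.022 d⁻¹.

k_2 ≈ 4.02 d⁻¹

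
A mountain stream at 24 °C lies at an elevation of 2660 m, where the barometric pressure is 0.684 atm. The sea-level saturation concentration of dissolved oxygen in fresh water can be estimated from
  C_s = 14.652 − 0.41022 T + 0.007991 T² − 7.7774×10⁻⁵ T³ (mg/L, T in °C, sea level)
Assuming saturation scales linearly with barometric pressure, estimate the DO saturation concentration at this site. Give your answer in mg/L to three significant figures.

C_s ≈ 5.70 mg/L

At sea level: C_s = 14.652 − 0.41022×24 + 0.007991×24² − 7.7774×10⁻⁵×24³ = 8.334 mg/L.
Pressure correction: C_s' = 8.334 × 0.684 = 5.701 mg/L.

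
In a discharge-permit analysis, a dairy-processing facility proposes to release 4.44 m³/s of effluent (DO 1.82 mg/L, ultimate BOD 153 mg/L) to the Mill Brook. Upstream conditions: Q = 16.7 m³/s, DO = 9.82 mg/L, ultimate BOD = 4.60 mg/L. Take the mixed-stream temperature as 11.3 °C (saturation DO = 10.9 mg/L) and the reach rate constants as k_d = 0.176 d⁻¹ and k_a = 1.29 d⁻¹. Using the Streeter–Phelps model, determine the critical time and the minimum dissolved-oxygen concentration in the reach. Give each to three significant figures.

t_c ≈ 1.19 d; minimum DO ≈ 6.94 mg/L

Mixed DO = (16.7×9.82 + 4.44×1.82)/(16.7+4.44) = 172.1/21.14 = 8.140 mg/L.
Mixed L₀ = (16.7×4.60 + 4.44×153)/(21.14) = 756.1/21.14 = 35.77 mg/L.
Initial deficit D₀ = C_s − DO₀ = 10.9 − 8.140 = 2.760 mg/L.
t_c = (1/1.114) ln[(1.29/0.176)(1 − 2.760×1.114/(0.176×35.77))] = 0.8977 × ln(3.749) = 1.186 d.
D_c = (0.176/1.29) × 35.77 × e^(−0.176×1.186) = 0.1364 × 35.77 × 0.8116 = 3.960 mg/L.
Minimum DO = 10.9 − 3.960 = 6.940 mg/L.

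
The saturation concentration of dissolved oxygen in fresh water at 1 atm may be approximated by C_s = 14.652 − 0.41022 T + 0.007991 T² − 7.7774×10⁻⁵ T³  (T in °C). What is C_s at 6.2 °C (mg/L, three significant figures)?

C_s = 14.652 − 0.41022×6.2 + 0.007991×6.2² − 7.7774×10⁻⁵×6.2³ = 12.40 mg/L.

C_s ≈ 12.4 mg/L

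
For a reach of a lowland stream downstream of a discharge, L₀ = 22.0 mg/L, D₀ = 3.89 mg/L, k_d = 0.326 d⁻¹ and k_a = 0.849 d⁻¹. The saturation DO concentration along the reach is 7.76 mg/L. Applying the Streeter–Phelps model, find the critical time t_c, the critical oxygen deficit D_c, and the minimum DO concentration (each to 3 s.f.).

t_c ≈ 1.19 d; D_c ≈ 5.73 mg/L; min DO ≈ 2.03 mg/L

With k_a/k_d = 2.604 and 1 − D₀(k_a−k_d)/(k_d L₀) = 0.7163,
t_c = ln(2.604 × 0.7163) / (0.849 − 0.326) = ln(1.866) / 0.5230 = 0.6235/0.5230 = 1.192 d.
D_c = (k_d/k_a) L₀ e^(−k_d t_c) = (0.326/0.849) × 22.0 × e^(−0.326×1.192) = 0.3840 × 22.0 × 0.6780 = 5.727 mg/L.
Minimum DO = C_s − D_c = 7.76 − 5.727 = 2.033 mg/L.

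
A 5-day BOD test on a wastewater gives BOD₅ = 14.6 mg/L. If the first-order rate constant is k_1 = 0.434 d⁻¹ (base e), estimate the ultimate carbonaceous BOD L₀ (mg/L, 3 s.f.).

L₀ ≈ 16.5 mg/L

BOD₅ = L₀(1 − e^(−5k_1)) ⇒ L₀ = BOD₅ / (1 − e^(−5×0.434))
= 14.6 / (1 − 0.1142) = 14.6 / 0.8858 = 16.48 mg/L.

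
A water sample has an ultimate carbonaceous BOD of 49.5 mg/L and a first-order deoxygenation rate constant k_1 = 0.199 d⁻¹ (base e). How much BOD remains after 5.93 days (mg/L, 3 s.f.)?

L ≈ 15.2 mg/L

L_t = L₀ e^(−k_1 t) = 49.5 × e^(−0.199×5.93) = 49.5 × 0.3073 = 15.21 mg/L.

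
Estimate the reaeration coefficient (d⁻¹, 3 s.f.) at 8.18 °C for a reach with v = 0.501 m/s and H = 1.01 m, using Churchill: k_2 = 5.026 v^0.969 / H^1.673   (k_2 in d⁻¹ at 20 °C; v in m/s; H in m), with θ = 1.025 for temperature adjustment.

k_2 ≈ 1.89 d⁻¹

k_2(20) = 5.026 × 0.501^0.969 / 1.01^1.673 = 5.026 × 0.5119 / 1.017 = 2.530 d⁻¹.
k_2(8.18) = 2.530 × 1.025^(8.18−20) = 2.530 × 0.7469 = 1.890 d⁻¹.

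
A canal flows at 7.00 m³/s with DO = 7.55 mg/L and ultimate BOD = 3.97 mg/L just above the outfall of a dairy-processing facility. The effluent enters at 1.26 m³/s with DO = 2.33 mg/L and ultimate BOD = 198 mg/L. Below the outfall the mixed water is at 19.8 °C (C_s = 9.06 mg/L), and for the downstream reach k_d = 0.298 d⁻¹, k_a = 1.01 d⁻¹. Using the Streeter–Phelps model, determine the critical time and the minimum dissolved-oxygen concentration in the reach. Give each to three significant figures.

Mixed DO = (7.00×7.55 + 1.26×2.33)/(7.00+1.26) = 55.79/8.260 = 6.754 mg/L.
Mixed L₀ = (7.00×3.97 + 1.26×198)/(8.260) = 277.3/8.260 = 33.57 mg/L.
Initial deficit D₀ = C_s − DO₀ = 9.06 − 6.754 = 2.306 mg/L.
t_c = (1/0.7120) ln[(1.01/0.298)(1 − 2.306×0.7120/(0.298×33.57))] = 1.404 × ln(2.833) = 1.463 d.
D_c = (0.298/1.01) × 33.57 × e^(−0.298×1.463) = 0.2950 × 33.57 × 0.6467 = 6.405 mg/L.
Minimum DO = 9.06 − 6.405 = 2.655 mg/L.

t_c ≈ 1.46 d; minimum DO ≈ 2.65 mg/L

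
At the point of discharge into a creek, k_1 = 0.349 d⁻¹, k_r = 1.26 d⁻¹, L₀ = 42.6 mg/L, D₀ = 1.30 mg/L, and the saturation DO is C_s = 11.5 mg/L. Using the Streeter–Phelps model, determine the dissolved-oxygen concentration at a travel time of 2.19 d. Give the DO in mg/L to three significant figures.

DO ≈ 4.85 mg/L

k_1 L₀/(k_r−k_1) = 0.349×42.6/(1.26−0.349) = 14.87/0.9110 = 16.32 mg/L.
e^(−k_1 t) = e^(−0.349×2.190) = 0.4657; e^(−k_r t) = e^(−1.26×2.190) = 0.06333.
D = 16.32 × (0.4657 − 0.06333) + 1.30 × 0.06333 = 6.566 + 0.08233 = 6.648 mg/L.
DO = C_s − D = 11.5 − 6.648 = 4.852 mg/L.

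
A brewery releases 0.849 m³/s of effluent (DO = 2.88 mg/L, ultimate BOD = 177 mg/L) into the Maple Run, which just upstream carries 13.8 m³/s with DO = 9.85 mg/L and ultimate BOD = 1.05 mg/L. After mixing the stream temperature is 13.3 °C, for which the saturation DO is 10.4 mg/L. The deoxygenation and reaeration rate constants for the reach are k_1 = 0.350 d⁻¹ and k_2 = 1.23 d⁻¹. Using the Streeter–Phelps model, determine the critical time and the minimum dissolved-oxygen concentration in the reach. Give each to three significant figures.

Mixed DO = (13.8×9.85 + 0.849×2.88)/(13.8+0.849) = 138.4/14.65 = 9.446 mg/L.
Mixed L₀ = (13.8×1.05 + 0.849×177)/(14.65) = 164.8/14.65 = 11.25 mg/L.
Initial deficit D₀ = C_s − DO₀ = 10.4 − 9.446 = 0.9540 mg/L.
t_c = (1/0.8800) ln[(1.23/0.350)(1 − 0.9540×0.8800/(0.350×11.25))] = 1.136 × ln(2.765) = 1.156 d.
D_c = (0.350/1.23) × 11.25 × e^(−0.350×1.156) = 0.2846 × 11.25 × 0.6673 = 2.136 mg/L.
Minimum DO = 10.4 − 2.136 = 8.264 mg/L.

t_c ≈ 1.16 d; minimum DO ≈ 8.26 mg/L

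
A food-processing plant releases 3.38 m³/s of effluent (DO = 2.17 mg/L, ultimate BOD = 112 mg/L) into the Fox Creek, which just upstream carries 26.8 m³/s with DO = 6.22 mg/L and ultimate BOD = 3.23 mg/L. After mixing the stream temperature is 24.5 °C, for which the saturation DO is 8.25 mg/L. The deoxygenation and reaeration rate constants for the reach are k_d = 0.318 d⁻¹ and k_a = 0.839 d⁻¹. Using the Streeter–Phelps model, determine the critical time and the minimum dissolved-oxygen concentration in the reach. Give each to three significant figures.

Mixed DO = (26.8×6.22 + 3.38×2.17)/(26.8+3.38) = 174.0/30.18 = 5.766 mg/L.
Mixed L₀ = (26.8×3.23 + 3.38×112)/(30.18) = 465.1/30.18 = 15.41 mg/L.
Initial deficit D₀ = C_s − DO₀ = 8.25 − 5.766 = 2.484 mg/L.
t_c = (1/0.5210) ln[(0.839/0.318)(1 − 2.484×0.5210/(0.318×15.41))] = 1.919 × ln(1.942) = 1.274 d.
D_c = (0.318/0.839) × 15.41 × e^(−0.318×1.274) = 0.3790 × 15.41 × 0.6669 = 3.896 mg/L.
Minimum DO = 8.25 − 3.896 = 4.354 mg/L.

t_c ≈ 1.27 d; minimum DO ≈ 4.35 mg/L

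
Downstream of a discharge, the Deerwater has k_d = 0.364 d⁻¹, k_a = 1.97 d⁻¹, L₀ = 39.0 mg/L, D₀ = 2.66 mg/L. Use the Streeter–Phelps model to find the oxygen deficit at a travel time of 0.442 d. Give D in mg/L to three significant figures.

k_d L₀/(k_a−k_d) = 0.364×39.0/(1.97−0.364) = 14.20/1.606 = 8.839 mg/L.
e^(−k_d t) = e^(−0.364×0.4420) = 0.8514; e^(−k_a t) = e^(−1.97×0.4420) = 0.4186.
D = 8.839 × (0.8514 − 0.4186) + 2.66 × 0.4186 = 3.825 + 1.114 = 4.939 mg/L.

D ≈ 4.94 mg/L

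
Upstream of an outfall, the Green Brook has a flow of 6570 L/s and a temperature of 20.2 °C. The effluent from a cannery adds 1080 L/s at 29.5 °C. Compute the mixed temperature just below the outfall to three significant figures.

21.5 °C

Flow-weighted mixing: C = (Q_r C_r + Q_w C_w)/(Q_r + Q_w)
= (6570×20.2 + 1080×29.5)/(6570 + 1080) = 164600/7650 = 21.51 °C.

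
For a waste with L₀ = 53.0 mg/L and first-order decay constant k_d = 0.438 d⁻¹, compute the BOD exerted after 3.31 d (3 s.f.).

y_t = L₀(1 − e^(−k_d t)) = 53.0 × (1 − e^(−0.438×3.31))
= 53.0 × (1 − 0.2346) = 53.0 × 0.7654 = 40.57 mg/L.

y ≈ 40.6 mg/L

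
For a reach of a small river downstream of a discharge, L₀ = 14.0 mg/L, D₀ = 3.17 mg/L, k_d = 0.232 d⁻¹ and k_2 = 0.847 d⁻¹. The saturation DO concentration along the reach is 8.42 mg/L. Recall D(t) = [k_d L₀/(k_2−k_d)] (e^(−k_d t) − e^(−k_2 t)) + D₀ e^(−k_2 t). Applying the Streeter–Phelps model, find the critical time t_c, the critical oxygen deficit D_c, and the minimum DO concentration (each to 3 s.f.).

t_c ≈ 0.615 d; D_c ≈ 3.32 mg/L; min DO ≈ 5.10 mg/L

With k_2/k_d = 3.651 and 1 − D₀(k_2−k_d)/(k_d L₀) = 0.3998,
t_c = ln(3.651 × 0.3998) / (0.847 − 0.232) = ln(1.460) / 0.6150 = 0.3781/0.6150 = 0.6148 d.
D_c = (k_d/k_2) L₀ e^(−k_d t_c) = (0.232/0.847) × 14.0 × e^(−0.232×0.6148) = 0.2739 × 14.0 × 0.8671 = 3.325 mg/L.
Minimum DO = C_s − D_c = 8.42 − 3.325 = 5.095 mg/L.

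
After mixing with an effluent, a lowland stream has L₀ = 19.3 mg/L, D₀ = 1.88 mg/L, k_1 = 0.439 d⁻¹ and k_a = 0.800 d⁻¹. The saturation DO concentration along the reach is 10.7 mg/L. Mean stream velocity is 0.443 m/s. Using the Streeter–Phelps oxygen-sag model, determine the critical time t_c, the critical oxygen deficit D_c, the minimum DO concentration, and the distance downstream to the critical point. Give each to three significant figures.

t_c = [1/(k_a−k_1)] ln[(k_a/k_1)(1 − D₀(k_a−k_1)/(k_1 L₀))]
= [1/(0.800−0.439)] ln[(0.800/0.439)(1 − 1.88×0.3610/(0.439×19.3))]
= (1/0.3610) ln[1.822 × 0.9199] = 2.770 × ln(1.676) = 2.770 × 0.5166 = 1.431 d.
L(t_c) = L₀ e^(−k_1 t_c) = 19.3 × 0.5335 = 10.30 mg/L, and at the critical point k_a D_c = k_1 L, so D_c = (0.439/0.800) × 10.30 = 5.651 mg/L.
Minimum DO = C_s − D_c = 10.7 − 5.651 = 5.049 mg/L.
x_c = v t_c = 0.443 m/s × 1.431 d × 86400 s/d = 54770 m ≈ 54.8 km.

t_c ≈ 1.43 d; D_c ≈ 5.65 mg/L; min DO ≈ 5.05 mg/L; x_c ≈ 54.8 km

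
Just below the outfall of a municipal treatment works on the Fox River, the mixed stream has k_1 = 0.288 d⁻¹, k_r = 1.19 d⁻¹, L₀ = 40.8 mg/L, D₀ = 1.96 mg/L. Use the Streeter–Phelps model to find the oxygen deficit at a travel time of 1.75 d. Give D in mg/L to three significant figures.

D ≈ 6.49 mg/L

k_1 L₀/(k_r−k_1) = 0.288×40.8/(1.19−0.288) = 11.75/0.9020 = 13.03 mg/L.
e^(−k_1 t) = e^(−0.288×1.750) = 0.6041; e^(−k_r t) = e^(−1.19×1.750) = 0.1246.
D = 13.03 × (0.6041 − 0.1246) + 1.96 × 0.1246 = 6.246 + 0.2443 = 6.491 mg/L.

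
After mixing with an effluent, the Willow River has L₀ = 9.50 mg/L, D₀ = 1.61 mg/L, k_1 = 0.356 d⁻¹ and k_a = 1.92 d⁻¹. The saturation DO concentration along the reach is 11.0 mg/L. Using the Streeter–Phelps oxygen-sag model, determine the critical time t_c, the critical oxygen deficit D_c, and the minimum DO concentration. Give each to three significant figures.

t_c ≈ 0.205 d; D_c ≈ 1.64 mg/L; min DO ≈ 9.36 mg/L

With k_a/k_1 = 5.393 and 1 − D₀(k_a−k_1)/(k_1 L₀) = 0.2555,
t_c = ln(5.393 × 0.2555) / (1.92 − 0.356) = ln(1.378) / 1.564 = 0.3205/1.564 = 0.2049 d.
D_c = (k_1/k_a) L₀ e^(−k_1 t_c) = (0.356/1.92) × 9.50 × e^(−0.356×0.2049) = 0.1854 × 9.50 × 0.9297 = 1.638 mg/L.
Minimum DO = C_s − D_c = 11.0 − 1.638 = 9.362 mg/L.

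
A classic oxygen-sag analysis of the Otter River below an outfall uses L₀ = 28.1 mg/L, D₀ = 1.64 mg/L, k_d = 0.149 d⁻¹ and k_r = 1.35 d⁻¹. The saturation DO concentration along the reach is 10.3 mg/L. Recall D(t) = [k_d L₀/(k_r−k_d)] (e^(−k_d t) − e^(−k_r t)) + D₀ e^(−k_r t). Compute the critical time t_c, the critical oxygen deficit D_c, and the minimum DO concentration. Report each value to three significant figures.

At the critical point dD/dt = 0, so k_d L₀ e^(−k_d t) = k_r D. Substituting D(t) from the Streeter–Phelps equation and solving for t gives
t_c = ln[(k_r/k_d)(1 − D₀(k_r−k_d)/(k_d L₀))] / (k_r−k_d).
Here k_r−k_d = 1.201 d⁻¹ and 1 − D₀(k_r−k_d)/(k_d L₀) = 1 − 1.64×1.201/(0.149×28.1) = 0.5296, so
t_c = ln(9.060 × 0.5296) / 1.201 = 1.568 / 1.201 = 1.306 d.
L(t_c) = L₀ e^(−k_d t_c) = 28.1 × 0.8232 = 23.13 mg/L, and at the critical point k_r D_c = k_d L, so D_c = (0.149/1.35) × 23.13 = 2.553 mg/L.
Minimum DO = C_s − D_c = 10.3 − 2.553 = 7.747 mg/L.

t_c ≈ 1.31 d; D_c ≈ 2.55 mg/L; min DO ≈ 7.75 mg/L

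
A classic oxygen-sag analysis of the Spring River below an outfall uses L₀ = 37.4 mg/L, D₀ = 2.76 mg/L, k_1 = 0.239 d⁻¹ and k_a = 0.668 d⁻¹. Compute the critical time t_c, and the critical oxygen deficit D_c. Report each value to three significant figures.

t_c ≈ 2.06 d; D_c ≈ 8.17 mg/L

t_c = [1/(k_a−k_1)] ln[(k_a/k_1)(1 − D₀(k_a−k_1)/(k_1 L₀))]
= [1/(0.668−0.239)] ln[(0.668/0.239)(1 − 2.76×0.4290/(0.239×37.4))]
= (1/0.4290) ln[2.795 × 0.8675] = 2.331 × ln(2.425) = 2.331 × 0.8857 = 2.065 d.
D_c = (k_1/k_a) L₀ e^(−k_1 t_c) = (0.239/0.668) × 37.4 × e^(−0.239×2.065) = 0.3578 × 37.4 × 0.6105 = 8.169 mg/L.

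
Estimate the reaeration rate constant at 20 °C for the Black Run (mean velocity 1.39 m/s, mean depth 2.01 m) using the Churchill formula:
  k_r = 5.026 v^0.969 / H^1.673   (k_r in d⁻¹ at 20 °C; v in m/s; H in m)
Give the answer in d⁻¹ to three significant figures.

k_r = 5.026 × 1.39^0.969 / 2.01^1.673 = 5.026 × 1.376 / 3.215 = 2.151 d⁻¹.

k_r ≈ 2.15 d⁻¹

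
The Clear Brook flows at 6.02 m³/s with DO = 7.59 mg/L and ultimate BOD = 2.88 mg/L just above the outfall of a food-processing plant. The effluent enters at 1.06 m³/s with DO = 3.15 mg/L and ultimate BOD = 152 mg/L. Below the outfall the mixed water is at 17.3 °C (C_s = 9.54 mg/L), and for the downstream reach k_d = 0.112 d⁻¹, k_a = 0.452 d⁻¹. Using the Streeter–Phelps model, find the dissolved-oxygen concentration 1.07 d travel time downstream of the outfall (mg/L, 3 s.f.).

Mixed DO = (6.02×7.59 + 1.06×3.15)/(6.02+1.06) = 49.03/7.080 = 6.925 mg/L.
Mixed L₀ = (6.02×2.88 + 1.06×152)/(7.080) = 178.5/7.080 = 25.21 mg/L.
Initial deficit D₀ = C_s − DO₀ = 9.54 − 6.925 = 2.615 mg/L.
D(1.07) = [0.112×25.21/(0.452−0.112)](e^(−0.112×1.07) − e^(−0.452×1.07)) + 2.615 e^(−0.452×1.07)
= 8.303 × (0.8871 − 0.6165) + 2.615 × 0.6165 = 3.858 mg/L.
DO = 9.54 − 3.858 = 5.682 mg/L.

DO ≈ 5.68 mg/L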